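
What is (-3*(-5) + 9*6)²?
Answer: 4761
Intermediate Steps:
(-3*(-5) + 9*6)² = (15 + 54)² = 69² = 4761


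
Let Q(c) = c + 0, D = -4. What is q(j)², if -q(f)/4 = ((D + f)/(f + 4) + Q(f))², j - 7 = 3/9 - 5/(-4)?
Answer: 69096099312554161/673771738896 ≈ 1.0255e+5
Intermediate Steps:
Q(c) = c
j = 103/12 (j = 7 + (3/9 - 5/(-4)) = 7 + (3*(⅑) - 5*(-¼)) = 7 + (⅓ + 5/4) = 7 + 19/12 = 103/12 ≈ 8.5833)
q(f) = -4*(f + (-4 + f)/(4 + f))² (q(f) = -4*((-4 + f)/(f + 4) + f)² = -4*((-4 + f)/(4 + f) + f)² = -4*(f + (-4 + f)/(4 + f))²)
q(j)² = (-4*(-4 + (103/12)² + 5*(103/12))²/(4 + 103/12)²)² = (-4*(-4 + 10609/144 + 515/12)²/(151/12)²)² = (-4*144/22801*(16213/144)²)² = (-4*144/22801*262861369/20736)² = (-262861369/820836)² = 69096099312554161/673771738896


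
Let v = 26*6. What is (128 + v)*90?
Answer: 25560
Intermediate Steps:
v = 156
(128 + v)*90 = (128 + 156)*90 = 284*90 = 25560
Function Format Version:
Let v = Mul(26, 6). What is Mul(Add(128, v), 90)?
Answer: 25560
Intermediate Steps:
v = 156
Mul(Add(128, v), 90) = Mul(Add(128, 156), 90) = Mul(284, 90) = 25560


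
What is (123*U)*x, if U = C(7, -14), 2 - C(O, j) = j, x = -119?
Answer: -234192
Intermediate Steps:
C(O, j) = 2 - j
U = 16 (U = 2 - 1*(-14) = 2 + 14 = 16)
(123*U)*x = (123*16)*(-119) = 1968*(-119) = -234192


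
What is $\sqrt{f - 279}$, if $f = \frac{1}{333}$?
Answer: $\frac{i \sqrt{3437522}}{111} \approx 16.703 i$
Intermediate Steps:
$f = \frac{1}{333} \approx 0.003003$
$\sqrt{f - 279} = \sqrt{\frac{1}{333} - 279} = \sqrt{- \frac{92906}{333}} = \frac{i \sqrt{3437522}}{111}$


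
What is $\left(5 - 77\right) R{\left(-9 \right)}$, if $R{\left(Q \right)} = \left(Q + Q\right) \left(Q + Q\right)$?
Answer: $-23328$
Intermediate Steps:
$R{\left(Q \right)} = 4 Q^{2}$ ($R{\left(Q \right)} = 2 Q 2 Q = 4 Q^{2}$)
$\left(5 - 77\right) R{\left(-9 \right)} = \left(5 - 77\right) 4 \left(-9\right)^{2} = - 72 \cdot 4 \cdot 81 = \left(-72\right) 324 = -23328$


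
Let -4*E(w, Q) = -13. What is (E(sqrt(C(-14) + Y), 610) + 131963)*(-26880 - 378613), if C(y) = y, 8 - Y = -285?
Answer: -214045562445/4 ≈ -5.3511e+10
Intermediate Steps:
Y = 293 (Y = 8 - 1*(-285) = 8 + 285 = 293)
E(w, Q) = 13/4 (E(w, Q) = -1/4*(-13) = 13/4)
(E(sqrt(C(-14) + Y), 610) + 131963)*(-26880 - 378613) = (13/4 + 131963)*(-26880 - 378613) = (527865/4)*(-405493) = -214045562445/4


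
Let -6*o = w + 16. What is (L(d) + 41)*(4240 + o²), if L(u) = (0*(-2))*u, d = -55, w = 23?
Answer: 702289/4 ≈ 1.7557e+5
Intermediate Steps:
o = -13/2 (o = -(23 + 16)/6 = -⅙*39 = -13/2 ≈ -6.5000)
L(u) = 0 (L(u) = 0*u = 0)
(L(d) + 41)*(4240 + o²) = (0 + 41)*(4240 + (-13/2)²) = 41*(4240 + 169/4) = 41*(17129/4) = 702289/4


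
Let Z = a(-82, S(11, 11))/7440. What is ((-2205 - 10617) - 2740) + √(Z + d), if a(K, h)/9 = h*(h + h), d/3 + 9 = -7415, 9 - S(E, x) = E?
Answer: -15562 + I*√2140338270/310 ≈ -15562.0 + 149.24*I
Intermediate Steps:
S(E, x) = 9 - E
d = -22272 (d = -27 + 3*(-7415) = -27 - 22245 = -22272)
a(K, h) = 18*h² (a(K, h) = 9*(h*(h + h)) = 9*(h*(2*h)) = 9*(2*h²) = 18*h²)
Z = 3/310 (Z = (18*(9 - 1*11)²)/7440 = (18*(9 - 11)²)*(1/7440) = (18*(-2)²)*(1/7440) = (18*4)*(1/7440) = 72*(1/7440) = 3/310 ≈ 0.0096774)
((-2205 - 10617) - 2740) + √(Z + d) = ((-2205 - 10617) - 2740) + √(3/310 - 22272) = (-12822 - 2740) + √(-6904317/310) = -15562 + I*√2140338270/310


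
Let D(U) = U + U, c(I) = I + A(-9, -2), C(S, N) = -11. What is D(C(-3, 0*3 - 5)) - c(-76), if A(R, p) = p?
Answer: 56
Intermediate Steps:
c(I) = -2 + I (c(I) = I - 2 = -2 + I)
D(U) = 2*U
D(C(-3, 0*3 - 5)) - c(-76) = 2*(-11) - (-2 - 76) = -22 - 1*(-78) = -22 + 78 = 56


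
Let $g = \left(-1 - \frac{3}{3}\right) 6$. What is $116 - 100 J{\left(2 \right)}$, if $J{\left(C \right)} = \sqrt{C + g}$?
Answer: $116 - 100 i \sqrt{10} \approx 116.0 - 316.23 i$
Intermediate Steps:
$g = -12$ ($g = \left(-1 - 1\right) 6 = \left(-2\right) 6 = -12$)
$J{\left(C \right)} = \sqrt{-12 + C}$ ($J{\left(C \right)} = \sqrt{C - 12} = \sqrt{-12 + C}$)
$116 - 100 J{\left(2 \right)} = 116 - 100 \sqrt{-12 + 2} = 116 - 100 \sqrt{-10} = 116 - 100 i \sqrt{10}$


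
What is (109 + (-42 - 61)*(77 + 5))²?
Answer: 69505569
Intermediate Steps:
(109 + (-42 - 61)*(77 + 5))² = (109 - 103*82)² = (109 - 8446)² = (-8337)² = 69505569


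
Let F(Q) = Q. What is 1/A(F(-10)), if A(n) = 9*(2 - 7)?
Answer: -1/45 ≈ -0.022222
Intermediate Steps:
A(n) = -45 (A(n) = 9*(-5) = -45)
1/A(F(-10)) = 1/(-45) = -1/45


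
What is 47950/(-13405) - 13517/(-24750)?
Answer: -28730489/9479250 ≈ -3.0309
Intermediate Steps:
47950/(-13405) - 13517/(-24750) = 47950*(-1/13405) - 13517*(-1/24750) = -1370/383 + 13517/24750 = -28730489/9479250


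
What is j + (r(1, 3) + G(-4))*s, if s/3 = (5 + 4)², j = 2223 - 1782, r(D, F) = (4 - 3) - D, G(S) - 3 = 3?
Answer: 1899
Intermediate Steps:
G(S) = 6 (G(S) = 3 + 3 = 6)
r(D, F) = 1 - D
j = 441
s = 243 (s = 3*(5 + 4)² = 3*9² = 3*81 = 243)
j + (r(1, 3) + G(-4))*s = 441 + ((1 - 1*1) + 6)*243 = 441 + ((1 - 1) + 6)*243 = 441 + (0 + 6)*243 = 441 + 6*243 = 441 + 1458 = 1899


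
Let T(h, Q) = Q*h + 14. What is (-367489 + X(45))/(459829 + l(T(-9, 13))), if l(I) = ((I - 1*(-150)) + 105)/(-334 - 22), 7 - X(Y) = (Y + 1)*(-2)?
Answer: -32697710/40924743 ≈ -0.79897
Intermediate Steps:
T(h, Q) = 14 + Q*h
X(Y) = 9 + 2*Y (X(Y) = 7 - (Y + 1)*(-2) = 7 - (1 + Y)*(-2) = 7 - (-2 - 2*Y) = 7 + (2 + 2*Y) = 9 + 2*Y)
l(I) = -255/356 - I/356 (l(I) = ((I + 150) + 105)/(-356) = ((150 + I) + 105)*(-1/356) = (255 + I)*(-1/356) = -255/356 - I/356)
(-367489 + X(45))/(459829 + l(T(-9, 13))) = (-367489 + (9 + 2*45))/(459829 + (-255/356 - (14 + 13*(-9))/356)) = (-367489 + (9 + 90))/(459829 + (-255/356 - (14 - 117)/356)) = (-367489 + 99)/(459829 + (-255/356 - 1/356*(-103))) = -367390/(459829 + (-255/356 + 103/356)) = -367390/(459829 - 38/89) = -367390/40924743/89 = -367390*89/40924743 = -32697710/40924743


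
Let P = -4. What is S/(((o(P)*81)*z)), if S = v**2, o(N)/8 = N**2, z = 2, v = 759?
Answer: 64009/2304 ≈ 27.782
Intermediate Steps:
o(N) = 8*N**2
S = 576081 (S = 759**2 = 576081)
S/(((o(P)*81)*z)) = 576081/((((8*(-4)**2)*81)*2)) = 576081/((((8*16)*81)*2)) = 576081/(((128*81)*2)) = 576081/((10368*2)) = 576081/20736 = 576081*(1/20736) = 64009/2304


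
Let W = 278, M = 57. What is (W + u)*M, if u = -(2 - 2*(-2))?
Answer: 15504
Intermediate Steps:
u = -6 (u = -(2 + 4) = -1*6 = -6)
(W + u)*M = (278 - 6)*57 = 272*57 = 15504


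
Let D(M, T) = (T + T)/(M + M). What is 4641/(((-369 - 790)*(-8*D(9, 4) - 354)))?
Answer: 41769/3729662 ≈ 0.011199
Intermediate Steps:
D(M, T) = T/M (D(M, T) = (2*T)/((2*M)) = (2*T)*(1/(2*M)) = T/M)
4641/(((-369 - 790)*(-8*D(9, 4) - 354))) = 4641/(((-369 - 790)*(-32/9 - 354))) = 4641/((-1159*(-32/9 - 354))) = 4641/((-1159*(-3218/9))) = 4641/(3729662/9) = 4641*(9/3729662) = 41769/3729662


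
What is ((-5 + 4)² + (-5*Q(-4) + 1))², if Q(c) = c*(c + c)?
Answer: 24964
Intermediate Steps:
Q(c) = 2*c² (Q(c) = c*(2*c) = 2*c²)
((-5 + 4)² + (-5*Q(-4) + 1))² = ((-5 + 4)² + (-10*(-4)² + 1))² = ((-1)² + (-10*16 + 1))² = (1 + (-5*32 + 1))² = (1 + (-160 + 1))² = (1 - 159)² = (-158)² = 24964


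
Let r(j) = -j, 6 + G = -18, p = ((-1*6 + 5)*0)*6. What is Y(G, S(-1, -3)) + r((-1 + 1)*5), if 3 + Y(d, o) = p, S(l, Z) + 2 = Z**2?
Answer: -3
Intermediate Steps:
p = 0 (p = ((-6 + 5)*0)*6 = -1*0*6 = 0*6 = 0)
G = -24 (G = -6 - 18 = -24)
S(l, Z) = -2 + Z**2
Y(d, o) = -3 (Y(d, o) = -3 + 0 = -3)
Y(G, S(-1, -3)) + r((-1 + 1)*5) = -3 - (-1 + 1)*5 = -3 - 0*5 = -3 - 1*0 = -3 + 0 = -3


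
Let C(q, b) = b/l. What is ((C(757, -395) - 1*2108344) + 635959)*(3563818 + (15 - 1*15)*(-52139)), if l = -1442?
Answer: -3783311367781475/721 ≈ -5.2473e+12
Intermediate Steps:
C(q, b) = -b/1442 (C(q, b) = b/(-1442) = b*(-1/1442) = -b/1442)
((C(757, -395) - 1*2108344) + 635959)*(3563818 + (15 - 1*15)*(-52139)) = ((-1/1442*(-395) - 1*2108344) + 635959)*(3563818 + (15 - 1*15)*(-52139)) = ((395/1442 - 2108344) + 635959)*(3563818 + (15 - 15)*(-52139)) = (-3040231653/1442 + 635959)*(3563818 + 0*(-52139)) = -2123178775*(3563818 + 0)/1442 = -2123178775/1442*3563818 = -3783311367781475/721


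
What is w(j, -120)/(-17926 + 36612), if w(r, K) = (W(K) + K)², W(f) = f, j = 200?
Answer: 28800/9343 ≈ 3.0825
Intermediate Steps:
w(r, K) = 4*K² (w(r, K) = (K + K)² = (2*K)² = 4*K²)
w(j, -120)/(-17926 + 36612) = (4*(-120)²)/(-17926 + 36612) = (4*14400)/18686 = 57600*(1/18686) = 28800/9343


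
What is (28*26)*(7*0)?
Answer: 0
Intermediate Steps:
(28*26)*(7*0) = 728*0 = 0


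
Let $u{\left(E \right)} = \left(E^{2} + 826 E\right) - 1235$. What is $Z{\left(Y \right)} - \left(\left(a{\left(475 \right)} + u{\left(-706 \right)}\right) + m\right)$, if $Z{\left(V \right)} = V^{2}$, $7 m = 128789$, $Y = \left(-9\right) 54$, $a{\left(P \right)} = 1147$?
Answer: $\frac{2118239}{7} \approx 3.0261 \cdot 10^{5}$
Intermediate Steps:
$u{\left(E \right)} = -1235 + E^{2} + 826 E$
$Y = -486$
$m = \frac{128789}{7}$ ($m = \frac{1}{7} \cdot 128789 = \frac{128789}{7} \approx 18398.0$)
$Z{\left(Y \right)} - \left(\left(a{\left(475 \right)} + u{\left(-706 \right)}\right) + m\right) = \left(-486\right)^{2} - \left(\left(1147 + \left(-1235 + \left(-706\right)^{2} + 826 \left(-706\right)\right)\right) + \frac{128789}{7}\right) = 236196 - \left(\left(1147 - 85955\right) + \frac{128789}{7}\right) = 236196 - \left(-84808 + \frac{128789}{7}\right) = 236196 - - \frac{464867}{7} = 236196 + \frac{464867}{7} = \frac{2118239}{7}$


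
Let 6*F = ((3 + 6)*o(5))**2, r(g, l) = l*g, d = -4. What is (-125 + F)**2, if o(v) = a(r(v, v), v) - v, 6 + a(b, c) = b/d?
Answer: 15511955209/1024 ≈ 1.5148e+7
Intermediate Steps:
r(g, l) = g*l
a(b, c) = -6 - b/4 (a(b, c) = -6 + b/(-4) = -6 + b*(-1/4) = -6 - b/4)
o(v) = -6 - v - v**2/4 (o(v) = (-6 - v*v/4) - v = (-6 - v**2/4) - v = -6 - v - v**2/4)
F = 128547/32 (F = ((3 + 6)*(-6 - 1*5 - 1/4*5**2))**2/6 = (9*(-6 - 5 - 1/4*25))**2/6 = (9*(-6 - 5 - 25/4))**2/6 = (9*(-69/4))**2/6 = (-621/4)**2/6 = (1/6)*(385641/16) = 128547/32 ≈ 4017.1)
(-125 + F)**2 = (-125 + 128547/32)**2 = (124547/32)**2 = 15511955209/1024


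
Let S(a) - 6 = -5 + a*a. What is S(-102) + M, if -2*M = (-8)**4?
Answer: 8357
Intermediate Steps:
M = -2048 (M = -1/2*(-8)**4 = -1/2*4096 = -2048)
S(a) = 1 + a**2 (S(a) = 6 + (-5 + a*a) = 6 + (-5 + a**2) = 1 + a**2)
S(-102) + M = (1 + (-102)**2) - 2048 = (1 + 10404) - 2048 = 10405 - 2048 = 8357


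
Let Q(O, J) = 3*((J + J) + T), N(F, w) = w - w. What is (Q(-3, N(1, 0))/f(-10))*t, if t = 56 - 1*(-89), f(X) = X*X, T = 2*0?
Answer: 0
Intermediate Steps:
N(F, w) = 0
T = 0
f(X) = X²
Q(O, J) = 6*J (Q(O, J) = 3*((J + J) + 0) = 3*(2*J + 0) = 3*(2*J) = 6*J)
t = 145 (t = 56 + 89 = 145)
(Q(-3, N(1, 0))/f(-10))*t = ((6*0)/((-10)²))*145 = (0/100)*145 = (0*(1/100))*145 = 0*145 = 0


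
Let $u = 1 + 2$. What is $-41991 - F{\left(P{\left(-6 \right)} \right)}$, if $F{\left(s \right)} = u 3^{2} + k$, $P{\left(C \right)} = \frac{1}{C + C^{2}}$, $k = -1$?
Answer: $-42017$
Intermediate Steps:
$u = 3$
$F{\left(s \right)} = 26$ ($F{\left(s \right)} = 3 \cdot 3^{2} - 1 = 3 \cdot 9 - 1 = 27 - 1 = 26$)
$-41991 - F{\left(P{\left(-6 \right)} \right)} = -41991 - 26 = -42017$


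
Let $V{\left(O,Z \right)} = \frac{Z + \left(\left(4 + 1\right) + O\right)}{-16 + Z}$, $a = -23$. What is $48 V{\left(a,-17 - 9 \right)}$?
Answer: $\frac{352}{7} \approx 50.286$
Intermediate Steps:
$V{\left(O,Z \right)} = \frac{5 + O + Z}{-16 + Z}$ ($V{\left(O,Z \right)} = \frac{Z + \left(5 + O\right)}{-16 + Z} = \frac{5 + O + Z}{-16 + Z}$)
$48 V{\left(a,-17 - 9 \right)} = 48 \frac{5 - 23 - 26}{-16 - 26} = 48 \frac{1}{-42} \left(-44\right) = 48 \left(\left(- \frac{1}{42}\right) \left(-44\right)\right) = 48 \cdot \frac{22}{21} = \frac{352}{7}$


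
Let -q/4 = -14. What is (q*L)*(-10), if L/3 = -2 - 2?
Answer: 6720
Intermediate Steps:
L = -12 (L = 3*(-2 - 2) = 3*(-4) = -12)
q = 56 (q = -4*(-14) = 56)
(q*L)*(-10) = (56*(-12))*(-10) = -672*(-10) = 6720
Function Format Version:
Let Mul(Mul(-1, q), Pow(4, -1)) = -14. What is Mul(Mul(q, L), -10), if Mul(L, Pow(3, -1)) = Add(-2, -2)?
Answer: 6720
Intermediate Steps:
L = -12 (L = Mul(3, Add(-2, -2)) = Mul(3, -4) = -12)
q = 56 (q = Mul(-4, -14) = 56)
Mul(Mul(q, L), -10) = Mul(Mul(56, -12), -10) = Mul(-672, -10) = 6720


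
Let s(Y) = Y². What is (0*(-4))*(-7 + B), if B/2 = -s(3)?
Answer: 0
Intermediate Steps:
B = -18 (B = 2*(-1*3²) = 2*(-1*9) = 2*(-9) = -18)
(0*(-4))*(-7 + B) = (0*(-4))*(-7 - 18) = 0*(-25) = 0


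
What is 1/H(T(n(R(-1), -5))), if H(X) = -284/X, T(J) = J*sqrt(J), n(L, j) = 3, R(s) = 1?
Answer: -3*sqrt(3)/284 ≈ -0.018296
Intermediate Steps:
T(J) = J**(3/2)
1/H(T(n(R(-1), -5))) = 1/(-284*sqrt(3)/9) = -3*sqrt(3)/284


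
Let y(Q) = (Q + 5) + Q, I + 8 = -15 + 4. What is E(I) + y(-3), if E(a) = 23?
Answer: 22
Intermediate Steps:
I = -19 (I = -8 + (-15 + 4) = -8 - 11 = -19)
y(Q) = 5 + 2*Q (y(Q) = (5 + Q) + Q = 5 + 2*Q)
E(I) + y(-3) = 23 + (5 + 2*(-3)) = 23 + (5 - 6) = 23 - 1 = 22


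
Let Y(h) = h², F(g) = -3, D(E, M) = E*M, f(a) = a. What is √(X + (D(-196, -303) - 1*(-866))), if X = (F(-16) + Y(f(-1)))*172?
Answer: √59910 ≈ 244.77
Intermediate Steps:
X = -344 (X = (-3 + (-1)²)*172 = (-3 + 1)*172 = -2*172 = -344)
√(X + (D(-196, -303) - 1*(-866))) = √(-344 + (-196*(-303) - 1*(-866))) = √(-344 + (59388 + 866)) = √(-344 + 60254) = √59910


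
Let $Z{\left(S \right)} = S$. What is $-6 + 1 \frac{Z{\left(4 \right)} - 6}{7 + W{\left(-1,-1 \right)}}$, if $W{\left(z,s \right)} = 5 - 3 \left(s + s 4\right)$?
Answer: $- \frac{164}{27} \approx -6.0741$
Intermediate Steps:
$W{\left(z,s \right)} = 5 - 15 s$ ($W{\left(z,s \right)} = 5 - 3 \left(s + 4 s\right) = 5 - 3 \cdot 5 s = 5 - 15 s$)
$-6 + 1 \frac{Z{\left(4 \right)} - 6}{7 + W{\left(-1,-1 \right)}} = -6 + 1 \frac{4 - 6}{7 + \left(5 - -15\right)} = -6 + 1 \left(- \frac{2}{7 + \left(5 + 15\right)}\right) = -6 + 1 \left(- \frac{2}{7 + 20}\right) = -6 + 1 \left(- \frac{2}{27}\right) = -6 - \frac{2}{27} = - \frac{164}{27}$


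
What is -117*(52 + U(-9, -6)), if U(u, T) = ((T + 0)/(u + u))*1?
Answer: -6123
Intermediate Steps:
U(u, T) = T/(2*u) (U(u, T) = (T/((2*u)))*1 = (T*(1/(2*u)))*1 = (T/(2*u))*1 = T/(2*u))
-117*(52 + U(-9, -6)) = -117*(52 + (½)*(-6)/(-9)) = -117*(52 + (½)*(-6)*(-⅑)) = -117*(52 + ⅓) = -117*157/3 = -6123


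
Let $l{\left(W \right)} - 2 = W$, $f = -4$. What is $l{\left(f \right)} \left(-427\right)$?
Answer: $854$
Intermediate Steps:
$l{\left(W \right)} = 2 + W$
$l{\left(f \right)} \left(-427\right) = \left(2 - 4\right) \left(-427\right) = \left(-2\right) \left(-427\right) = 854$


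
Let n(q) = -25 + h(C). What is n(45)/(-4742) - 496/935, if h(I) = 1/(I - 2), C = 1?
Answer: -1163861/2216885 ≈ -0.52500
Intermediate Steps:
h(I) = 1/(-2 + I)
n(q) = -26 (n(q) = -25 + 1/(-2 + 1) = -25 + 1/(-1) = -25 - 1 = -26)
n(45)/(-4742) - 496/935 = -26/(-4742) - 496/935 = -26*(-1/4742) - 496*1/935 = 13/2371 - 496/935 = -1163861/2216885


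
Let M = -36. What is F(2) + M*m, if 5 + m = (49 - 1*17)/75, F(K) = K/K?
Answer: 4141/25 ≈ 165.64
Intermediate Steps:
F(K) = 1
m = -343/75 (m = -5 + (49 - 1*17)/75 = -5 + (49 - 17)*(1/75) = -5 + 32*(1/75) = -5 + 32/75 = -343/75 ≈ -4.5733)
F(2) + M*m = 1 - 36*(-343/75) = 1 + 4116/25 = 4141/25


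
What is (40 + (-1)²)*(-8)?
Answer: -328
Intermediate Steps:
(40 + (-1)²)*(-8) = (40 + 1)*(-8) = 41*(-8) = -328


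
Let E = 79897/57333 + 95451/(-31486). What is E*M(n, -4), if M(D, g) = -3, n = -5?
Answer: 2956855241/601728946 ≈ 4.9139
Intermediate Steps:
E = -2956855241/1805186838 (E = 79897*(1/57333) + 95451*(-1/31486) = 79897/57333 - 95451/31486 = -2956855241/1805186838 ≈ -1.6380)
E*M(n, -4) = -2956855241/1805186838*(-3) = 2956855241/601728946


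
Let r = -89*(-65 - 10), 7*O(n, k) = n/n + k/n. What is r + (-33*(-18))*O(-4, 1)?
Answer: 94341/14 ≈ 6738.6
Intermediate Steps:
O(n, k) = ⅐ + k/(7*n) (O(n, k) = (n/n + k/n)/7 = (1 + k/n)/7 = ⅐ + k/(7*n))
r = 6675 (r = -89*(-75) = 6675)
r + (-33*(-18))*O(-4, 1) = 6675 + (-33*(-18))*((⅐)*(1 - 4)/(-4)) = 6675 + 594*((⅐)*(-¼)*(-3)) = 6675 + 594*(3/28) = 6675 + 891/14 = 94341/14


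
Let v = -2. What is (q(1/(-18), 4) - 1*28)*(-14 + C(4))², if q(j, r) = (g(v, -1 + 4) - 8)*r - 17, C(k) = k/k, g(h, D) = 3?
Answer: -10985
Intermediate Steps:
C(k) = 1
q(j, r) = -17 - 5*r (q(j, r) = (3 - 8)*r - 17 = -5*r - 17 = -17 - 5*r)
(q(1/(-18), 4) - 1*28)*(-14 + C(4))² = ((-17 - 5*4) - 1*28)*(-14 + 1)² = ((-17 - 20) - 28)*(-13)² = (-37 - 28)*169 = -65*169 = -10985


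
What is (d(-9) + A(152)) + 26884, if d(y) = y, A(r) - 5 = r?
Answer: 27032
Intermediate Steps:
A(r) = 5 + r
(d(-9) + A(152)) + 26884 = (-9 + (5 + 152)) + 26884 = (-9 + 157) + 26884 = 148 + 26884 = 27032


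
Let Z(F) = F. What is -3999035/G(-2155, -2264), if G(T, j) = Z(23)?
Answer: -3999035/23 ≈ -1.7387e+5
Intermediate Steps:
G(T, j) = 23
-3999035/G(-2155, -2264) = -3999035/23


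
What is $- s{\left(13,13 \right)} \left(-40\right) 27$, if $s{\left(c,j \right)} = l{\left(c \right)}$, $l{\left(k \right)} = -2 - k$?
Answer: $-16200$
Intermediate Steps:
$s{\left(c,j \right)} = -2 - c$
$- s{\left(13,13 \right)} \left(-40\right) 27 = - \left(-2 - 13\right) \left(-40\right) 27 = - \left(-15\right) \left(-40\right) 27 = - 600 \cdot 27 = \left(-1\right) 16200 = -16200$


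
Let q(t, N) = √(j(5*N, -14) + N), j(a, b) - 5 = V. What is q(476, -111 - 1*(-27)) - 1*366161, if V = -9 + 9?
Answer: -366161 + I*√79 ≈ -3.6616e+5 + 8.8882*I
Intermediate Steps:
V = 0
j(a, b) = 5 (j(a, b) = 5 + 0 = 5)
q(t, N) = √(5 + N)
q(476, -111 - 1*(-27)) - 1*366161 = √(5 + (-111 - 1*(-27))) - 1*366161 = √(5 + (-111 + 27)) - 366161 = √(5 - 84) - 366161 = √(-79) - 366161 = I*√79 - 366161 = -366161 + I*√79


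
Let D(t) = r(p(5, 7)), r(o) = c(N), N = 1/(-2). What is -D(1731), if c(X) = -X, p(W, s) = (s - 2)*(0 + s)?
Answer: -1/2 ≈ -0.50000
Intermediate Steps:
N = -1/2 ≈ -0.50000
p(W, s) = s*(-2 + s) (p(W, s) = (-2 + s)*s = s*(-2 + s))
r(o) = 1/2 (r(o) = -1*(-1/2) = 1/2)
D(t) = 1/2
-D(1731) = -1*1/2 = -1/2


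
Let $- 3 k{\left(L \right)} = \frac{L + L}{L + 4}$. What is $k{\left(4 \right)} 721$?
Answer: $- \frac{721}{3} \approx -240.33$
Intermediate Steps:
$k{\left(L \right)} = - \frac{2 L}{3 \left(4 + L\right)}$ ($k{\left(L \right)} = - \frac{\left(L + L\right) \frac{1}{L + 4}}{3} = - \frac{2 L \frac{1}{4 + L}}{3} = - \frac{2 L}{3 \left(4 + L\right)}$)
$k{\left(4 \right)} 721 = \left(-2\right) 4 \frac{1}{12 + 3 \cdot 4} \cdot 721 = \left(-2\right) 4 \frac{1}{12 + 12} \cdot 721 = \left(-2\right) 4 \cdot \frac{1}{24} \cdot 721 = \left(- \frac{1}{3}\right) 721 = - \frac{721}{3}$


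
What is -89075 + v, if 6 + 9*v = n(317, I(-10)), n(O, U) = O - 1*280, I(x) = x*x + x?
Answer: -801644/9 ≈ -89072.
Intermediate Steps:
I(x) = x + x² (I(x) = x² + x = x + x²)
n(O, U) = -280 + O (n(O, U) = O - 280 = -280 + O)
v = 31/9 (v = -⅔ + (-280 + 317)/9 = -⅔ + (⅑)*37 = -⅔ + 37/9 = 31/9 ≈ 3.4444)
-89075 + v = -89075 + 31/9 = -801644/9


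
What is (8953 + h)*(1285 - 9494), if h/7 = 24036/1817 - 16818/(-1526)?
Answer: -14831915550170/198053 ≈ -7.4889e+7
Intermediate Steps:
h = 33618621/198053 (h = 7*(24036/1817 - 16818/(-1526)) = 7*(24036*(1/1817) - 16818*(-1/1526)) = 7*(24036/1817 + 8409/763) = 7*(33618621/1386371) = 33618621/198053 ≈ 169.75)
(8953 + h)*(1285 - 9494) = (8953 + 33618621/198053)*(1285 - 9494) = (1806787130/198053)*(-8209) = -14831915550170/198053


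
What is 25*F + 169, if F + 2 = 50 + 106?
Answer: 4019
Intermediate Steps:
F = 154 (F = -2 + (50 + 106) = -2 + 156 = 154)
25*F + 169 = 25*154 + 169 = 3850 + 169 = 4019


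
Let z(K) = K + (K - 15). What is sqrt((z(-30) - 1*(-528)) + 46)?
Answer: sqrt(499) ≈ 22.338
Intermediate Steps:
z(K) = -15 + 2*K (z(K) = K + (-15 + K) = -15 + 2*K)
sqrt((z(-30) - 1*(-528)) + 46) = sqrt(((-15 + 2*(-30)) - 1*(-528)) + 46) = sqrt(((-15 - 60) + 528) + 46) = sqrt((-75 + 528) + 46) = sqrt(453 + 46) = sqrt(499)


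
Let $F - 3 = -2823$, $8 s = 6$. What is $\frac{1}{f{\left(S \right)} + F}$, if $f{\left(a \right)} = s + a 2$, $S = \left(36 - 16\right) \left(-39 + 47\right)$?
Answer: $- \frac{4}{9997} \approx -0.00040012$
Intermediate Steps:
$s = \frac{3}{4}$ ($s = \frac{1}{8} \cdot 6 = \frac{3}{4} \approx 0.75$)
$S = 160$ ($S = 20 \cdot 8 = 160$)
$f{\left(a \right)} = \frac{3}{4} + 2 a$ ($f{\left(a \right)} = \frac{3}{4} + a 2 = \frac{3}{4} + 2 a$)
$F = -2820$ ($F = 3 - 2823 = -2820$)
$\frac{1}{f{\left(S \right)} + F} = \frac{1}{\left(\frac{3}{4} + 2 \cdot 160\right) - 2820} = \frac{1}{\left(\frac{3}{4} + 320\right) - 2820} = \frac{1}{\frac{1283}{4} - 2820} = \frac{1}{- \frac{9997}{4}} = - \frac{4}{9997}$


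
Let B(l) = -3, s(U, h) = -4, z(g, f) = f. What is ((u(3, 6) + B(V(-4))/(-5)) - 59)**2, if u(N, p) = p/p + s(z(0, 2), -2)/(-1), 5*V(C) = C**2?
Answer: 71289/25 ≈ 2851.6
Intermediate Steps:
V(C) = C**2/5
u(N, p) = 5 (u(N, p) = p/p - 4/(-1) = 1 - 4*(-1) = 1 + 4 = 5)
((u(3, 6) + B(V(-4))/(-5)) - 59)**2 = ((5 - 3/(-5)) - 59)**2 = ((5 - 1/5*(-3)) - 59)**2 = ((5 + 3/5) - 59)**2 = (28/5 - 59)**2 = (-267/5)**2 = 71289/25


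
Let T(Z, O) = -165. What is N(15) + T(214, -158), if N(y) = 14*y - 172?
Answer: -127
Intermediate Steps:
N(y) = -172 + 14*y
N(15) + T(214, -158) = (-172 + 14*15) - 165 = (-172 + 210) - 165 = 38 - 165 = -127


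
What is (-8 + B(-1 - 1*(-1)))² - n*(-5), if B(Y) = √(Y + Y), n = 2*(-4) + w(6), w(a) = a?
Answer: 54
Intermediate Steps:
n = -2 (n = 2*(-4) + 6 = -8 + 6 = -2)
B(Y) = √2*√Y (B(Y) = √(2*Y) = √2*√Y)
(-8 + B(-1 - 1*(-1)))² - n*(-5) = (-8 + √2*√(-1 - 1*(-1)))² - (-2)*(-5) = (-8 + √2*√(-1 + 1))² - 1*10 = (-8 + √2*√0)² - 10 = (-8 + √2*0)² - 10 = (-8 + 0)² - 10 = (-8)² - 10 = 64 - 10 = 54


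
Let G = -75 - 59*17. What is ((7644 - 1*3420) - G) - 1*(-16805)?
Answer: 22107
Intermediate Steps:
G = -1078 (G = -75 - 1003 = -1078)
((7644 - 1*3420) - G) - 1*(-16805) = ((7644 - 1*3420) - 1*(-1078)) - 1*(-16805) = ((7644 - 3420) + 1078) + 16805 = (4224 + 1078) + 16805 = 5302 + 16805 = 22107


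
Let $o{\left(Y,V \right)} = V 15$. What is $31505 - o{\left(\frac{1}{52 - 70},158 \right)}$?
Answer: $29135$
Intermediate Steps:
$o{\left(Y,V \right)} = 15 V$
$31505 - o{\left(\frac{1}{52 - 70},158 \right)} = 31505 - 15 \cdot 158 = 31505 - 2370 = 29135$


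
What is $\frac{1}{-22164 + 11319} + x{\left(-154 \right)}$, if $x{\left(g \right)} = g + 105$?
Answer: $- \frac{531406}{10845} \approx -49.0$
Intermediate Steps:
$x{\left(g \right)} = 105 + g$
$\frac{1}{-22164 + 11319} + x{\left(-154 \right)} = \frac{1}{-22164 + 11319} + \left(105 - 154\right) = \frac{1}{-10845} - 49 = - \frac{1}{10845} - 49 = - \frac{531406}{10845}$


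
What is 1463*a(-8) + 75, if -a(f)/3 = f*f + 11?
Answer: -329100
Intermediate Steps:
a(f) = -33 - 3*f**2 (a(f) = -3*(f*f + 11) = -3*(f**2 + 11) = -3*(11 + f**2) = -33 - 3*f**2)
1463*a(-8) + 75 = 1463*(-33 - 3*(-8)**2) + 75 = 1463*(-33 - 3*64) + 75 = 1463*(-33 - 192) + 75 = 1463*(-225) + 75 = -329175 + 75 = -329100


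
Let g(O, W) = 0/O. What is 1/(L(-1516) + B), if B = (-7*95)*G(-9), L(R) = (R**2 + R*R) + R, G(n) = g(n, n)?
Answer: 1/4594996 ≈ 2.1763e-7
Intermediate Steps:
g(O, W) = 0
G(n) = 0
L(R) = R + 2*R**2 (L(R) = (R**2 + R**2) + R = 2*R**2 + R = R + 2*R**2)
B = 0 (B = -7*95*0 = -665*0 = 0)
1/(L(-1516) + B) = 1/(-1516*(1 + 2*(-1516)) + 0) = 1/(-1516*(1 - 3032) + 0) = 1/(-1516*(-3031) + 0) = 1/(4594996 + 0) = 1/4594996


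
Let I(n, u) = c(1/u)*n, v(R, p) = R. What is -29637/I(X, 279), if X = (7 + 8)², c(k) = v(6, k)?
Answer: -3293/150 ≈ -21.953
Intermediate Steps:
c(k) = 6
X = 225 (X = 15² = 225)
I(n, u) = 6*n
-29637/I(X, 279) = -29637/(6*225) = -29637/1350 = -29637*1/1350 = -3293/150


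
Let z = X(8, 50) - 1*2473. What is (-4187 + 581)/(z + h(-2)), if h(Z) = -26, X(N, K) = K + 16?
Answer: 1202/811 ≈ 1.4821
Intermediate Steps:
X(N, K) = 16 + K
z = -2407 (z = (16 + 50) - 1*2473 = 66 - 2473 = -2407)
(-4187 + 581)/(z + h(-2)) = (-4187 + 581)/(-2407 - 26) = -3606/(-2433) = -3606*(-1/2433) = 1202/811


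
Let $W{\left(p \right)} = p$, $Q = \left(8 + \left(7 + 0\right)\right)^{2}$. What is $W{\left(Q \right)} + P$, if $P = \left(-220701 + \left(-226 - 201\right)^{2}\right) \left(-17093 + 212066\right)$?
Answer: $-7481503731$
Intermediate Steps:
$Q = 225$ ($Q = \left(8 + 7\right)^{2} = 15^{2} = 225$)
$P = -7481503956$ ($P = \left(-220701 + \left(-427\right)^{2}\right) 194973 = \left(-220701 + 182329\right) 194973 = \left(-38372\right) 194973 = -7481503956$)
$W{\left(Q \right)} + P = 225 - 7481503956 = -7481503731$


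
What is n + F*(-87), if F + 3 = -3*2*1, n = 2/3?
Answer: 2351/3 ≈ 783.67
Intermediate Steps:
n = ⅔ (n = 2*(⅓) = ⅔ ≈ 0.66667)
F = -9 (F = -3 - 3*2*1 = -3 - 6*1 = -3 - 6 = -9)
n + F*(-87) = ⅔ - 9*(-87) = ⅔ + 783 = 2351/3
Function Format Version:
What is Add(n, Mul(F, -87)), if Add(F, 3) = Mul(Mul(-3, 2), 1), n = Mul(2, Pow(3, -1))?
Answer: Rational(2351, 3) ≈ 783.67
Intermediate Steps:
n = Rational(2, 3) (n = Mul(2, Rational(1, 3)) = Rational(2, 3) ≈ 0.66667)
F = -9 (F = Add(-3, Mul(Mul(-3, 2), 1)) = Add(-3, Mul(-6, 1)) = Add(-3, -6) = -9)
Add(n, Mul(F, -87)) = Add(Rational(2, 3), Mul(-9, -87)) = Add(Rational(2, 3), 783) = Rational(2351, 3)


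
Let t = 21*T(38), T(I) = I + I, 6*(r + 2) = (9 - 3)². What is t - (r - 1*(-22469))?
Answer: -20877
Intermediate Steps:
r = 4 (r = -2 + (9 - 3)²/6 = -2 + (⅙)*6² = -2 + (⅙)*36 = -2 + 6 = 4)
T(I) = 2*I
t = 1596 (t = 21*(2*38) = 21*76 = 1596)
t - (r - 1*(-22469)) = 1596 - (4 - 1*(-22469)) = 1596 - (4 + 22469) = 1596 - 1*22473 = 1596 - 22473 = -20877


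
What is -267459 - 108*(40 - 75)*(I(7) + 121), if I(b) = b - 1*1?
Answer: 212601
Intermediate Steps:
I(b) = -1 + b (I(b) = b - 1 = -1 + b)
-267459 - 108*(40 - 75)*(I(7) + 121) = -267459 - 108*(40 - 75)*((-1 + 7) + 121) = -267459 - 108*(-35*(6 + 121)) = -267459 - 108*(-35*127) = -267459 - 108*(-4445) = -267459 - 1*(-480060) = -267459 + 480060 = 212601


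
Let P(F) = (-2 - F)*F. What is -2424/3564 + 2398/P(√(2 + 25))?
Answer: -716852/6831 + 4796*√3/207 ≈ -64.811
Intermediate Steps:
P(F) = F*(-2 - F)
-2424/3564 + 2398/P(√(2 + 25)) = -2424/3564 + 2398/((-√(2 + 25)*(2 + √(2 + 25)))) = -2424*1/3564 + 2398/((-√27*(2 + √27))) = -202/297 + 2398/((-3*√3*(2 + 3*√3))) = -202/297 + 2398*(-√3/(9*(2 + 3*√3))) = -202/297 - 2398*√3/(9*(2 + 3*√3))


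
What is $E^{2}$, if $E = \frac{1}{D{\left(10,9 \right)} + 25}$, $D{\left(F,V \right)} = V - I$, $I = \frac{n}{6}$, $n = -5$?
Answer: $\frac{36}{43681} \approx 0.00082416$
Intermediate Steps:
$I = - \frac{5}{6} \approx -0.83333$
$D{\left(F,V \right)} = \frac{5}{6} + V$ ($D{\left(F,V \right)} = V - - \frac{5}{6} = V + \frac{5}{6} = \frac{5}{6} + V$)
$E = \frac{6}{209}$ ($E = \frac{1}{\left(\frac{5}{6} + 9\right) + 25} = \frac{1}{\frac{59}{6} + 25} = \frac{1}{\frac{209}{6}} = \frac{6}{209} \approx 0.028708$)
$E^{2} = \left(\frac{6}{209}\right)^{2} = \frac{36}{43681}$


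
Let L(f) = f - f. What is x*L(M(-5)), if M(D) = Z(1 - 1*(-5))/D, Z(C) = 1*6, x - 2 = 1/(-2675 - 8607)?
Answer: 0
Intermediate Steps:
x = 22563/11282 (x = 2 + 1/(-2675 - 8607) = 2 + 1/(-11282) = 2 - 1/11282 = 22563/11282 ≈ 1.9999)
Z(C) = 6
M(D) = 6/D
L(f) = 0
x*L(M(-5)) = (22563/11282)*0 = 0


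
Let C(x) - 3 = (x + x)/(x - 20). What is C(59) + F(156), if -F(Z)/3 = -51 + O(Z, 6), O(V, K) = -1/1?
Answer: 6319/39 ≈ 162.03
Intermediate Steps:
C(x) = 3 + 2*x/(-20 + x) (C(x) = 3 + (x + x)/(x - 20) = 3 + (2*x)/(-20 + x) = 3 + 2*x/(-20 + x))
O(V, K) = -1 (O(V, K) = -1*1 = -1)
F(Z) = 156 (F(Z) = -3*(-51 - 1) = -3*(-52) = 156)
C(59) + F(156) = 5*(-12 + 59)/(-20 + 59) + 156 = 5*47/39 + 156 = 5*(1/39)*47 + 156 = 235/39 + 156 = 6319/39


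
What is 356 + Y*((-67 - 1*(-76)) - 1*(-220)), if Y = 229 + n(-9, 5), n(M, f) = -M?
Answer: 54858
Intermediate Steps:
Y = 238 (Y = 229 - 1*(-9) = 229 + 9 = 238)
356 + Y*((-67 - 1*(-76)) - 1*(-220)) = 356 + 238*((-67 - 1*(-76)) - 1*(-220)) = 356 + 238*((-67 + 76) + 220) = 356 + 238*(9 + 220) = 356 + 238*229 = 356 + 54502 = 54858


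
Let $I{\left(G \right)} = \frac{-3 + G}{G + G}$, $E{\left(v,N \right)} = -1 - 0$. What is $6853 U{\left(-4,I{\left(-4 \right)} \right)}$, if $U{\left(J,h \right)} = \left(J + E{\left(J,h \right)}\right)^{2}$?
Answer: $171325$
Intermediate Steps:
$E{\left(v,N \right)} = -1$ ($E{\left(v,N \right)} = -1 + 0 = -1$)
$I{\left(G \right)} = \frac{-3 + G}{2 G}$
$U{\left(J,h \right)} = \left(-1 + J\right)^{2}$ ($U{\left(J,h \right)} = \left(J - 1\right)^{2} = \left(-1 + J\right)^{2}$)
$6853 U{\left(-4,I{\left(-4 \right)} \right)} = 6853 \left(-1 - 4\right)^{2} = 6853 \left(-5\right)^{2} = 6853 \cdot 25 = 171325$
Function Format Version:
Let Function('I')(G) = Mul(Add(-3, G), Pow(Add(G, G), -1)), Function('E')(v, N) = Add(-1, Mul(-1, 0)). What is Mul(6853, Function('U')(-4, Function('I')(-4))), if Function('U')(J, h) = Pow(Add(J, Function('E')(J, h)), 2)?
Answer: 171325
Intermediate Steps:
Function('E')(v, N) = -1 (Function('E')(v, N) = Add(-1, 0) = -1)
Function('I')(G) = Mul(Rational(1, 2), Pow(G, -1), Add(-3, G)) (Function('I')(G) = Mul(Add(-3, G), Pow(Mul(2, G), -1)) = Mul(Add(-3, G), Mul(Rational(1, 2), Pow(G, -1))) = Mul(Rational(1, 2), Pow(G, -1), Add(-3, G)))
Function('U')(J, h) = Pow(Add(-1, J), 2) (Function('U')(J, h) = Pow(Add(J, -1), 2) = Pow(Add(-1, J), 2))
Mul(6853, Function('U')(-4, Function('I')(-4))) = Mul(6853, Pow(Add(-1, -4), 2)) = Mul(6853, Pow(-5, 2)) = Mul(6853, 25) = 171325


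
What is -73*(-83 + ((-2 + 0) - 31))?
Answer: 8468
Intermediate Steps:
-73*(-83 + ((-2 + 0) - 31)) = -73*(-83 + (-2 - 31)) = -73*(-83 - 33) = -73*(-116) = 8468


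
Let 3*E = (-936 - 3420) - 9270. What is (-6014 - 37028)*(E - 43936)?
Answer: 2086590076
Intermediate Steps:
E = -4542 (E = ((-936 - 3420) - 9270)/3 = (-4356 - 9270)/3 = (1/3)*(-13626) = -4542)
(-6014 - 37028)*(E - 43936) = (-6014 - 37028)*(-4542 - 43936) = -43042*(-48478) = 2086590076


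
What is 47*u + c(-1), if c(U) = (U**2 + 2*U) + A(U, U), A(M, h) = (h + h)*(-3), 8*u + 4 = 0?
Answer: -37/2 ≈ -18.500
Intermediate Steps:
u = -1/2 (u = -1/2 + (1/8)*0 = -1/2 + 0 = -1/2 ≈ -0.50000)
A(M, h) = -6*h (A(M, h) = (2*h)*(-3) = -6*h)
c(U) = U**2 - 4*U (c(U) = (U**2 + 2*U) - 6*U = U**2 - 4*U)
47*u + c(-1) = 47*(-1/2) - (-4 - 1) = -47/2 - 1*(-5) = -47/2 + 5 = -37/2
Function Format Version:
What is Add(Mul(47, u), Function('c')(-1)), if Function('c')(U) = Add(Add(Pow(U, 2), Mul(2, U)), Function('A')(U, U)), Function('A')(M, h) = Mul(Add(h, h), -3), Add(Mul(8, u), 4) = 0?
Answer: Rational(-37, 2) ≈ -18.500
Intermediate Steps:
u = Rational(-1, 2) (u = Add(Rational(-1, 2), Mul(Rational(1, 8), 0)) = Add(Rational(-1, 2), 0) = Rational(-1, 2) ≈ -0.50000)
Function('A')(M, h) = Mul(-6, h) (Function('A')(M, h) = Mul(Mul(2, h), -3) = Mul(-6, h))
Function('c')(U) = Add(Pow(U, 2), Mul(-4, U)) (Function('c')(U) = Add(Add(Pow(U, 2), Mul(2, U)), Mul(-6, U)) = Add(Pow(U, 2), Mul(-4, U)))
Add(Mul(47, u), Function('c')(-1)) = Add(Mul(47, Rational(-1, 2)), Mul(-1, Add(-4, -1))) = Add(Rational(-47, 2), Mul(-1, -5)) = Add(Rational(-47, 2), 5) = Rational(-37, 2)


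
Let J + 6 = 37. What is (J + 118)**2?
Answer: 22201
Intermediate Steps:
J = 31 (J = -6 + 37 = 31)
(J + 118)**2 = (31 + 118)**2 = 149**2 = 22201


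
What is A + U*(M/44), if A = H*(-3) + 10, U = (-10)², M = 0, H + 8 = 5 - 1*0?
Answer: 19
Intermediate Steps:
H = -3 (H = -8 + (5 - 1*0) = -8 + (5 + 0) = -8 + 5 = -3)
U = 100
A = 19 (A = -3*(-3) + 10 = 9 + 10 = 19)
A + U*(M/44) = 19 + 100*(0/44) = 19 + 100*(0*(1/44)) = 19 + 100*0 = 19 + 0 = 19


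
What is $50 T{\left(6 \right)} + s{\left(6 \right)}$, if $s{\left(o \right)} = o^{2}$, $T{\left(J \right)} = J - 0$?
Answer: $336$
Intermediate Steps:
$T{\left(J \right)} = J$ ($T{\left(J \right)} = J + 0 = J$)
$50 T{\left(6 \right)} + s{\left(6 \right)} = 50 \cdot 6 + 6^{2} = 300 + 36 = 336$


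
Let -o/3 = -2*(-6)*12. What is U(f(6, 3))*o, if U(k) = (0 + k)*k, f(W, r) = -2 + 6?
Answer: -6912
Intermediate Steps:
f(W, r) = 4
o = -432 (o = -3*(-2*(-6))*12 = -36*12 = -3*144 = -432)
U(k) = k**2 (U(k) = k*k = k**2)
U(f(6, 3))*o = 4**2*(-432) = 16*(-432) = -6912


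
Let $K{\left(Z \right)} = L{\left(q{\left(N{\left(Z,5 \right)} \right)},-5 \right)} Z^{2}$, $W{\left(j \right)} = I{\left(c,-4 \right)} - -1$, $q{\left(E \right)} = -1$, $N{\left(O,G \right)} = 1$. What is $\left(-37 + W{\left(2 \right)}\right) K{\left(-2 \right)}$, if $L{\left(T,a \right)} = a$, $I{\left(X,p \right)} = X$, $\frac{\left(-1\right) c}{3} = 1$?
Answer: $780$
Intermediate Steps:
$c = -3$ ($c = \left(-3\right) 1 = -3$)
$W{\left(j \right)} = -2$ ($W{\left(j \right)} = -3 - -1 = -3 + 1 = -2$)
$K{\left(Z \right)} = - 5 Z^{2}$
$\left(-37 + W{\left(2 \right)}\right) K{\left(-2 \right)} = \left(-37 - 2\right) \left(- 5 \left(-2\right)^{2}\right) = - 39 \left(\left(-5\right) 4\right) = \left(-39\right) \left(-20\right) = 780$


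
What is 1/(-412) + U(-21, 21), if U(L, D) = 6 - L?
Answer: 11123/412 ≈ 26.998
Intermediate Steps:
1/(-412) + U(-21, 21) = 1/(-412) + (6 - 1*(-21)) = -1/412 + (6 + 21) = -1/412 + 27 = 11123/412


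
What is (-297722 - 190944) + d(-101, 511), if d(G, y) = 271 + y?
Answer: -487884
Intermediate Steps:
(-297722 - 190944) + d(-101, 511) = (-297722 - 190944) + (271 + 511) = -488666 + 782 = -487884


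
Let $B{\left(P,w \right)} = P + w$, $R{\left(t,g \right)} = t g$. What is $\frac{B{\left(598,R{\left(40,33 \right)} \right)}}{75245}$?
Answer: $\frac{1918}{75245} \approx 0.02549$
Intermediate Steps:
$R{\left(t,g \right)} = g t$
$\frac{B{\left(598,R{\left(40,33 \right)} \right)}}{75245} = \frac{598 + 33 \cdot 40}{75245} = \left(598 + 1320\right) \frac{1}{75245} = 1918 \cdot \frac{1}{75245} = \frac{1918}{75245}$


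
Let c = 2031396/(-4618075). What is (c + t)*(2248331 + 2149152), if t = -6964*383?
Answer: -54165500325201158968/4618075 ≈ -1.1729e+13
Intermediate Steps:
c = -2031396/4618075 (c = 2031396*(-1/4618075) = -2031396/4618075 ≈ -0.43988)
t = -2667212
(c + t)*(2248331 + 2149152) = (-2031396/4618075 - 2667212)*(2248331 + 2149152) = -12317387088296/4618075*4397483 = -54165500325201158968/4618075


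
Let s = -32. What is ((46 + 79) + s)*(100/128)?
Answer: 2325/32 ≈ 72.656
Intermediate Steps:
((46 + 79) + s)*(100/128) = ((46 + 79) - 32)*(100/128) = (125 - 32)*(100*(1/128)) = 93*(25/32) = 2325/32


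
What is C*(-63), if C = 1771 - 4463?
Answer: 169596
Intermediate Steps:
C = -2692
C*(-63) = -2692*(-63) = 169596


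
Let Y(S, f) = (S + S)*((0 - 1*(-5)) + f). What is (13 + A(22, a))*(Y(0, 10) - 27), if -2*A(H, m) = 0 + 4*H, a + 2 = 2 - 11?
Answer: 837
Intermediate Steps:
Y(S, f) = 2*S*(5 + f) (Y(S, f) = (2*S)*((0 + 5) + f) = (2*S)*(5 + f) = 2*S*(5 + f))
a = -11 (a = -2 + (2 - 11) = -2 - 9 = -11)
A(H, m) = -2*H (A(H, m) = -(0 + 4*H)/2 = -2*H)
(13 + A(22, a))*(Y(0, 10) - 27) = (13 - 2*22)*(2*0*(5 + 10) - 27) = (13 - 44)*(2*0*15 - 27) = -31*(0 - 27) = -31*(-27) = 837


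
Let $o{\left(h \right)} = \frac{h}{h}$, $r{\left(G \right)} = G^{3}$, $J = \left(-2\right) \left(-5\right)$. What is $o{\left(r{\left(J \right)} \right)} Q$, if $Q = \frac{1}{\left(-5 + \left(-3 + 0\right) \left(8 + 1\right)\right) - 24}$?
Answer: $- \frac{1}{56} \approx -0.017857$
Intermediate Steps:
$J = 10$
$Q = - \frac{1}{56}$ ($Q = \frac{1}{\left(-5 - 27\right) - 24} = \frac{1}{-32 - 24} = \frac{1}{-56} = - \frac{1}{56} \approx -0.017857$)
$o{\left(h \right)} = 1$
$o{\left(r{\left(J \right)} \right)} Q = 1 \left(- \frac{1}{56}\right) = - \frac{1}{56}$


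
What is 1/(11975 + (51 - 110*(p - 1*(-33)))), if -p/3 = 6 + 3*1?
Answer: 1/11366 ≈ 8.7982e-5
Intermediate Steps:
p = -27 (p = -3*(6 + 3*1) = -3*(6 + 3) = -3*9 = -27)
1/(11975 + (51 - 110*(p - 1*(-33)))) = 1/(11975 + (51 - 110*(-27 - 1*(-33)))) = 1/(11975 + (51 - 110*(-27 + 33))) = 1/(11975 + (51 - 110*6)) = 1/(11975 + (51 - 660)) = 1/(11975 - 609) = 1/11366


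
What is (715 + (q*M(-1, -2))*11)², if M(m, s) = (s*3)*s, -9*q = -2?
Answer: 4986289/9 ≈ 5.5403e+5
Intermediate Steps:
q = 2/9 (q = -⅑*(-2) = 2/9 ≈ 0.22222)
M(m, s) = 3*s² (M(m, s) = (3*s)*s = 3*s²)
(715 + (q*M(-1, -2))*11)² = (715 + (2*(3*(-2)²)/9)*11)² = (715 + (2*(3*4)/9)*11)² = (715 + ((2/9)*12)*11)² = (715 + (8/3)*11)² = (715 + 88/3)² = (2233/3)² = 4986289/9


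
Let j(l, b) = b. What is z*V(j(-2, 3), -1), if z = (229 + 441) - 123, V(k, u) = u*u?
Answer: 547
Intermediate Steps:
V(k, u) = u²
z = 547 (z = 670 - 123 = 547)
z*V(j(-2, 3), -1) = 547*(-1)² = 547*1 = 547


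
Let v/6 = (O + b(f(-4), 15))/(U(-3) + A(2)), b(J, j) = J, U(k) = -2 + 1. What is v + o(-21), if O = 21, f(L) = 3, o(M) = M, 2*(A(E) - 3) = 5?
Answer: 11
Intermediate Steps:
A(E) = 11/2 (A(E) = 3 + (½)*5 = 3 + 5/2 = 11/2)
U(k) = -1
v = 32 (v = 6*((21 + 3)/(-1 + 11/2)) = 6*(24/(9/2)) = 6*(24*(2/9)) = 6*(16/3) = 32)
v + o(-21) = 32 - 21 = 11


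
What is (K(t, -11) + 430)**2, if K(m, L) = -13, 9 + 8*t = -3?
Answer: 173889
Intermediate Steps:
t = -3/2 (t = -9/8 + (1/8)*(-3) = -9/8 - 3/8 = -3/2 ≈ -1.5000)
(K(t, -11) + 430)**2 = (-13 + 430)**2 = 417**2 = 173889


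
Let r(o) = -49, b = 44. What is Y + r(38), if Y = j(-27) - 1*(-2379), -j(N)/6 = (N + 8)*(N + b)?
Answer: 4268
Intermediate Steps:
j(N) = -6*(8 + N)*(44 + N) (j(N) = -6*(N + 8)*(N + 44) = -6*(8 + N)*(44 + N))
Y = 4317 (Y = (-2112 - 312*(-27) - 6*(-27)²) - 1*(-2379) = (-2112 + 8424 - 6*729) + 2379 = (-2112 + 8424 - 4374) + 2379 = 1938 + 2379 = 4317)
Y + r(38) = 4317 - 49 = 4268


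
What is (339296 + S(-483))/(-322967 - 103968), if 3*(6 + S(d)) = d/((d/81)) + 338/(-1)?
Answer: -1017613/1280805 ≈ -0.79451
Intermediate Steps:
S(d) = -275/3 (S(d) = -6 + (d/((d/81)) + 338/(-1))/3 = -6 + (d/((d*(1/81))) + 338*(-1))/3 = -6 + (d/((d/81)) - 338)/3 = -6 + (d*(81/d) - 338)/3 = -6 + (81 - 338)/3 = -6 + (1/3)*(-257) = -6 - 257/3 = -275/3)
(339296 + S(-483))/(-322967 - 103968) = (339296 - 275/3)/(-322967 - 103968) = (1017613/3)/(-426935) = (1017613/3)*(-1/426935) = -1017613/1280805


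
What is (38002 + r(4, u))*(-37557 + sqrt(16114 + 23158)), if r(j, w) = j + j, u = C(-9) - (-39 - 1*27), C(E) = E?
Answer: -1427541570 + 76020*sqrt(9818) ≈ -1.4200e+9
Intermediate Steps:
u = 57 (u = -9 - (-39 - 1*27) = -9 - (-39 - 27) = -9 - 1*(-66) = -9 + 66 = 57)
r(j, w) = 2*j
(38002 + r(4, u))*(-37557 + sqrt(16114 + 23158)) = (38002 + 2*4)*(-37557 + sqrt(16114 + 23158)) = (38002 + 8)*(-37557 + sqrt(39272)) = 38010*(-37557 + 2*sqrt(9818)) = -1427541570 + 76020*sqrt(9818)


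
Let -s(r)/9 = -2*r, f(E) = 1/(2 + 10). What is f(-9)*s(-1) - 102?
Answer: -207/2 ≈ -103.50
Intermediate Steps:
f(E) = 1/12
s(r) = 18*r (s(r) = -(-18)*r = 18*r)
f(-9)*s(-1) - 102 = (18*(-1))/12 - 102 = (1/12)*(-18) - 102 = -3/2 - 102 = -207/2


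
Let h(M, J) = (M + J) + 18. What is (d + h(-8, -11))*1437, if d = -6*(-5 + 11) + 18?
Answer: -27303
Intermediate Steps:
h(M, J) = 18 + J + M (h(M, J) = (J + M) + 18 = 18 + J + M)
d = -18 (d = -6*6 + 18 = -36 + 18 = -18)
(d + h(-8, -11))*1437 = (-18 + (18 - 11 - 8))*1437 = (-18 - 1)*1437 = -19*1437 = -27303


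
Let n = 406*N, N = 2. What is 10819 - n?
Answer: 10007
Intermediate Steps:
n = 812 (n = 406*2 = 812)
10819 - n = 10819 - 1*812 = 10819 - 812 = 10007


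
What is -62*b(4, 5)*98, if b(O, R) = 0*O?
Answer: 0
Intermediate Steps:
b(O, R) = 0
-62*b(4, 5)*98 = -62*0*98 = 0*98 = 0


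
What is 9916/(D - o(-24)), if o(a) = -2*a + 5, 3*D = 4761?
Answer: 4958/767 ≈ 6.4641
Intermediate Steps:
D = 1587 (D = (⅓)*4761 = 1587)
o(a) = 5 - 2*a
9916/(D - o(-24)) = 9916/(1587 - (5 - 2*(-24))) = 9916/(1587 - (5 + 48)) = 9916/(1587 - 1*53) = 9916/(1587 - 53) = 9916/1534 = 9916*(1/1534) = 4958/767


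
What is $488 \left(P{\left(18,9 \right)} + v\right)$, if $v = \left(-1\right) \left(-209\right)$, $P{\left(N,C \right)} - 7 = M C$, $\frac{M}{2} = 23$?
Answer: $307440$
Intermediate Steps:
$M = 46$ ($M = 2 \cdot 23 = 46$)
$P{\left(N,C \right)} = 7 + 46 C$
$v = 209$
$488 \left(P{\left(18,9 \right)} + v\right) = 488 \left(\left(7 + 46 \cdot 9\right) + 209\right) = 488 \left(\left(7 + 414\right) + 209\right) = 488 \left(421 + 209\right) = 488 \cdot 630 = 307440$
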